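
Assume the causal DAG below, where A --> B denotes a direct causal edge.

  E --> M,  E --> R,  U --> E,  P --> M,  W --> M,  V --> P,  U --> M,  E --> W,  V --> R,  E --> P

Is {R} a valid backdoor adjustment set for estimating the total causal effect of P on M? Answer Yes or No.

Backdoor paths from P to M (paths whose first edge points into P):
  P1: P <- E <- U -> M
  P2: P <- E -> W -> M
  P3: P <- E -> M
  P4: P <- V -> R <- E <- U -> M
  P5: P <- V -> R <- E -> W -> M
  P6: P <- V -> R <- E -> M
Condition 1 (no descendant of P in the set): holds — descendants of P are {M}; none are in {R}.
Condition 2 (every backdoor path blocked by {R}):
  P1: open — no interior node is in the conditioning set.
  P2: open — no interior node is in the conditioning set.
  P3: open — no interior node is in the conditioning set.
  P4: open — collider(s) R are conditioned on (or have a conditioned descendant) and no non-collider on the path is in the set.
  P5: open — collider(s) R are conditioned on (or have a conditioned descendant) and no non-collider on the path is in the set.
  P6: open — collider(s) R are conditioned on (or have a conditioned descendant) and no non-collider on the path is in the set.
{R} does not satisfy the backdoor criterion.

No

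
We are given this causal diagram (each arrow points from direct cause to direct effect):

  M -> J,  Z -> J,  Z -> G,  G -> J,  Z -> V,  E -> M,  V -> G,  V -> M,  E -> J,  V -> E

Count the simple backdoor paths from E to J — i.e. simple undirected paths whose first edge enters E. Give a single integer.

A backdoor path from E to J is any simple undirected path whose first edge points into E (i.e. leaves E via a parent).
Parents of E: {V}.
Enumerating:
  P1: E <- V <- Z -> G -> J
  P2: E <- V <- Z -> J
  P3: E <- V -> M -> J
  P4: E <- V -> G <- Z -> J
  P5: E <- V -> G -> J
That exhausts the simple backdoor paths. Count: 5.

5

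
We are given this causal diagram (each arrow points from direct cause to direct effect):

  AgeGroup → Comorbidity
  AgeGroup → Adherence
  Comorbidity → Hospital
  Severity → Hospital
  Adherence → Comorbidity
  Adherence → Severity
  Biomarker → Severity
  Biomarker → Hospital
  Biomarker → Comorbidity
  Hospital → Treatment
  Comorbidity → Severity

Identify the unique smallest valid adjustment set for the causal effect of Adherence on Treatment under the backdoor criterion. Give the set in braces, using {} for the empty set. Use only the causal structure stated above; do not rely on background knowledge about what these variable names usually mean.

Variables eligible for adjustment (non-descendants of Adherence, excluding Adherence and Treatment): {AgeGroup, Biomarker}.
Backdoor paths from Adherence to Treatment:
  P1: Adherence <- AgeGroup -> Comorbidity <- Biomarker -> Severity -> Hospital -> Treatment
  P2: Adherence <- AgeGroup -> Comorbidity <- Biomarker -> Hospital -> Treatment
  P3: Adherence <- AgeGroup -> Comorbidity -> Severity <- Biomarker -> Hospital -> Treatment
  P4: Adherence <- AgeGroup -> Comorbidity -> Severity -> Hospital -> Treatment
  P5: Adherence <- AgeGroup -> Comorbidity -> Hospital -> Treatment
The empty set is not sufficient: P4 (Adherence <- AgeGroup -> Comorbidity -> Severity -> Hospital -> Treatment) has no collider blocking it and no conditioned non-collider, so it is open.
Try {AgeGroup}:
  P1: blocked at fork node AgeGroup ∈ conditioning set.
  P2: blocked at fork node AgeGroup ∈ conditioning set.
  P3: blocked at fork node AgeGroup ∈ conditioning set.
  P4: blocked at fork node AgeGroup ∈ conditioning set.
  P5: blocked at fork node AgeGroup ∈ conditioning set.
{AgeGroup} contains no descendant of Adherence and blocks every backdoor path.
No other singleton works — e.g. {Biomarker} leaves P4 open — so {AgeGroup} is the unique smallest valid adjustment set.

{AgeGroup}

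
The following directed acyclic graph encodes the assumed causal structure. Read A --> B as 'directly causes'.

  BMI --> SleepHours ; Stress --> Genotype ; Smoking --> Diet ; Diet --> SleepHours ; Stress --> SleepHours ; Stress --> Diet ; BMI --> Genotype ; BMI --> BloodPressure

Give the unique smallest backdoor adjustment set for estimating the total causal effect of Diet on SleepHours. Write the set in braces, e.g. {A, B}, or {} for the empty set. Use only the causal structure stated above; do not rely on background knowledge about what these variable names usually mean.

Variables eligible for adjustment (non-descendants of Diet, excluding Diet and SleepHours): {BMI, BloodPressure, Genotype, Smoking, Stress}.
Backdoor paths from Diet to SleepHours:
  P1: Diet <- Stress -> Genotype <- BMI -> SleepHours
  P2: Diet <- Stress -> SleepHours
The empty set is not sufficient: P2 (Diet <- Stress -> SleepHours) has no collider blocking it and no conditioned non-collider, so it is open.
Try {Stress}:
  P1: blocked at fork node Stress ∈ conditioning set.
  P2: blocked at fork node Stress ∈ conditioning set.
{Stress} contains no descendant of Diet and blocks every backdoor path.
No other singleton works — e.g. {Smoking} leaves P2 open — so {Stress} is the unique smallest valid adjustment set.

{Stress}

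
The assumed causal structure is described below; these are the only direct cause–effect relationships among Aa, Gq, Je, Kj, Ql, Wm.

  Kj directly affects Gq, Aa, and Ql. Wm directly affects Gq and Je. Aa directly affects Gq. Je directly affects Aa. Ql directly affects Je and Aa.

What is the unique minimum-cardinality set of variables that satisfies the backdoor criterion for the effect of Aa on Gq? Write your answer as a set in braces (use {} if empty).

Variables eligible for adjustment (non-descendants of Aa, excluding Aa and Gq): {Je, Kj, Ql, Wm}.
Backdoor paths from Aa to Gq:
  P1: Aa <- Kj -> Ql -> Je <- Wm -> Gq
  P2: Aa <- Kj -> Gq
  P3: Aa <- Ql <- Kj -> Gq
  P4: Aa <- Ql -> Je <- Wm -> Gq
  P5: Aa <- Je <- Wm -> Gq
  P6: Aa <- Je <- Ql <- Kj -> Gq
The empty set is not sufficient: P2 (Aa <- Kj -> Gq) has no collider blocking it and no conditioned non-collider, so it is open.
Try {Kj, Wm}:
  P1: blocked at fork node Kj ∈ conditioning set.
  P2: blocked at fork node Kj ∈ conditioning set.
  P3: blocked at fork node Kj ∈ conditioning set.
  P4: blocked at collider Je (neither it nor any descendant is in the conditioning set).
  P5: blocked at fork node Wm ∈ conditioning set.
  P6: blocked at fork node Kj ∈ conditioning set.
{Kj, Wm} contains no descendant of Aa and blocks every backdoor path.
Every element of {Kj, Wm} is needed (dropping Kj leaves P2 open; dropping Wm leaves P5 open), so no proper subset is valid.
Among all size-2 subsets of the eligible variables, only {Kj, Wm} blocks every backdoor path, so it is the unique smallest valid adjustment set.

{Kj, Wm}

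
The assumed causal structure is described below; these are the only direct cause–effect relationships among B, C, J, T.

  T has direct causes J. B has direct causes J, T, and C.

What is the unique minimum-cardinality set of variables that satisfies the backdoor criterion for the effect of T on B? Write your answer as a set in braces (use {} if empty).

{J}

Variables eligible for adjustment (non-descendants of T, excluding T and B): {C, J}.
Backdoor paths from T to B:
  P1: T <- J -> B
The empty set is not sufficient: P1 (T <- J -> B) has no collider blocking it and no conditioned non-collider, so it is open.
Try {J}:
  P1: blocked at fork node J ∈ conditioning set.
{J} contains no descendant of T and blocks every backdoor path.
No other singleton works — e.g. {C} leaves P1 open — so {J} is the unique smallest valid adjustment set.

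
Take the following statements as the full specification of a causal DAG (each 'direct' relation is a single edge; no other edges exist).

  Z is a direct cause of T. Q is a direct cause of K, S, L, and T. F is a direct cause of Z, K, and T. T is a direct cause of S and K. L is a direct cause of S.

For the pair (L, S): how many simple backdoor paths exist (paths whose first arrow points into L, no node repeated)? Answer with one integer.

5

A backdoor path from L to S is any simple undirected path whose first edge points into L (i.e. leaves L via a parent).
Parents of L: {Q}.
Enumerating:
  P1: L <- Q -> T -> S
  P2: L <- Q -> K <- F -> Z -> T -> S
  P3: L <- Q -> K <- F -> T -> S
  P4: L <- Q -> K <- T -> S
  P5: L <- Q -> S
That exhausts the simple backdoor paths. Count: 5.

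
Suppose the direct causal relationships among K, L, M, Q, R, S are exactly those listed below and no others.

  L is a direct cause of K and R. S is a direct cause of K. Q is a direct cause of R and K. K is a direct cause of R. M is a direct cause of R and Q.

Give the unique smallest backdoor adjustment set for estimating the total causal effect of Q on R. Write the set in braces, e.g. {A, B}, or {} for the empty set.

{M}

Variables eligible for adjustment (non-descendants of Q, excluding Q and R): {L, M, S}.
Backdoor paths from Q to R:
  P1: Q <- M -> R
The empty set is not sufficient: P1 (Q <- M -> R) has no collider blocking it and no conditioned non-collider, so it is open.
Try {M}:
  P1: blocked at fork node M ∈ conditioning set.
{M} contains no descendant of Q and blocks every backdoor path.
No other singleton works — e.g. {L} leaves P1 open — so {M} is the unique smallest valid adjustment set.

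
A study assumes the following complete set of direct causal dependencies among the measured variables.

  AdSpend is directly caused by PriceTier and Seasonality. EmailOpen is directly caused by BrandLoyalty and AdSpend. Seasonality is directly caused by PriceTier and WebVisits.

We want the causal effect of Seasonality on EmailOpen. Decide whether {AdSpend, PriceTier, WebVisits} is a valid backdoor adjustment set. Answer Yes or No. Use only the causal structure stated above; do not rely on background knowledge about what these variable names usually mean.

No

Backdoor paths from Seasonality to EmailOpen (paths whose first edge points into Seasonality):
  P1: Seasonality <- PriceTier -> AdSpend -> EmailOpen
Condition 1 (no descendant of Seasonality in the set): FAILS — AdSpend is a descendant of Seasonality.
Condition 2 (every backdoor path blocked by {AdSpend, PriceTier, WebVisits}):
  P1: blocked at fork node PriceTier ∈ conditioning set.
{AdSpend, PriceTier, WebVisits} does not satisfy the backdoor criterion.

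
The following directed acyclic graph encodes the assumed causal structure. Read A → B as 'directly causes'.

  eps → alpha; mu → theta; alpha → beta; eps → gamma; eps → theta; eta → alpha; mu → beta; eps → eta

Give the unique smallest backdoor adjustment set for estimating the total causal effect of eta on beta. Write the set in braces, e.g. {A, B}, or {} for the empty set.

Variables eligible for adjustment (non-descendants of eta, excluding eta and beta): {eps, gamma, mu, theta}.
Backdoor paths from eta to beta:
  P1: eta <- eps -> alpha -> beta
  P2: eta <- eps -> theta <- mu -> beta
The empty set is not sufficient: P1 (eta <- eps -> alpha -> beta) has no collider blocking it and no conditioned non-collider, so it is open.
Try {eps}:
  P1: blocked at fork node eps ∈ conditioning set.
  P2: blocked at fork node eps ∈ conditioning set.
{eps} contains no descendant of eta and blocks every backdoor path.
No other singleton works — e.g. {mu} leaves P1 open — so {eps} is the unique smallest valid adjustment set.

{eps}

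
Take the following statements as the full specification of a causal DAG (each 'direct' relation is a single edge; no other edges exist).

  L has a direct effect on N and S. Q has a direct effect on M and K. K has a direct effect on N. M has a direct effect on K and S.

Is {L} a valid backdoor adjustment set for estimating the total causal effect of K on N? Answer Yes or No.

Backdoor paths from K to N (paths whose first edge points into K):
  P1: K <- Q -> M -> S <- L -> N
  P2: K <- M -> S <- L -> N
Condition 1 (no descendant of K in the set): holds — descendants of K are {N}; none are in {L}.
Condition 2 (every backdoor path blocked by {L}):
  P1: blocked at collider S (neither it nor any descendant is in the conditioning set).
  P2: blocked at collider S (neither it nor any descendant is in the conditioning set).
{L} satisfies the backdoor criterion.

Yes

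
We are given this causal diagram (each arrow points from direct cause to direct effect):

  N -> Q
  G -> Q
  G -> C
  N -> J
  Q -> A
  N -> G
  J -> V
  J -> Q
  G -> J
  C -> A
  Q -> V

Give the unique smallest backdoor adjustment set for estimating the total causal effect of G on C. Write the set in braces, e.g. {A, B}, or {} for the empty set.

Variables eligible for adjustment (non-descendants of G, excluding G and C): {N}.
Backdoor paths from G to C:
  P1: G <- N -> J -> Q -> A <- C
  P2: G <- N -> J -> V <- Q -> A <- C
  P3: G <- N -> Q -> A <- C
Each backdoor path contains an unconditioned collider, so every path is already blocked with the empty conditioning set:
  P1: blocked at collider A (neither it nor any descendant is in the conditioning set).
  P2: blocked at collider V (neither it nor any descendant is in the conditioning set).
  P3: blocked at collider A (neither it nor any descendant is in the conditioning set).
The empty set is therefore the unique smallest valid set.

{}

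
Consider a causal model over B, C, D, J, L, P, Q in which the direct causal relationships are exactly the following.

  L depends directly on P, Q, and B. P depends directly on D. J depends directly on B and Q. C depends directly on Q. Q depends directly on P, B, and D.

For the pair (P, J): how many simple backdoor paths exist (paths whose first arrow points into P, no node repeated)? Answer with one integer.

A backdoor path from P to J is any simple undirected path whose first edge points into P (i.e. leaves P via a parent).
Parents of P: {D}.
Enumerating:
  P1: P <- D -> Q <- B -> J
  P2: P <- D -> Q -> J
  P3: P <- D -> Q -> L <- B -> J
That exhausts the simple backdoor paths. Count: 3.

3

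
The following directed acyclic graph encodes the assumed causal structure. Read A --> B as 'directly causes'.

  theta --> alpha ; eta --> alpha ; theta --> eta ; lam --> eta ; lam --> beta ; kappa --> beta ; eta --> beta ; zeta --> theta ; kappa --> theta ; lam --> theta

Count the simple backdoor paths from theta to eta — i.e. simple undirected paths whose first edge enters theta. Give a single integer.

4

A backdoor path from theta to eta is any simple undirected path whose first edge points into theta (i.e. leaves theta via a parent).
Parents of theta: {kappa, lam, zeta}.
Enumerating:
  P1: theta <- lam -> eta
  P2: theta <- lam -> beta <- eta
  P3: theta <- kappa -> beta <- lam -> eta
  P4: theta <- kappa -> beta <- eta
That exhausts the simple backdoor paths. Count: 4.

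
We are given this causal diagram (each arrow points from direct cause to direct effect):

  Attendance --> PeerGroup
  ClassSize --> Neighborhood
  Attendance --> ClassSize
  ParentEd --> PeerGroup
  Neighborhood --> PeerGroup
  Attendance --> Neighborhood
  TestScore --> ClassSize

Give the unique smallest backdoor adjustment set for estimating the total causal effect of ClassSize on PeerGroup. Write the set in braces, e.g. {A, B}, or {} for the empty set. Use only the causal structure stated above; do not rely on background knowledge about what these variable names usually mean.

{Attendance}

Variables eligible for adjustment (non-descendants of ClassSize, excluding ClassSize and PeerGroup): {Attendance, ParentEd, TestScore}.
Backdoor paths from ClassSize to PeerGroup:
  P1: ClassSize <- Attendance -> Neighborhood -> PeerGroup
  P2: ClassSize <- Attendance -> PeerGroup
The empty set is not sufficient: P1 (ClassSize <- Attendance -> Neighborhood -> PeerGroup) has no collider blocking it and no conditioned non-collider, so it is open.
Try {Attendance}:
  P1: blocked at fork node Attendance ∈ conditioning set.
  P2: blocked at fork node Attendance ∈ conditioning set.
{Attendance} contains no descendant of ClassSize and blocks every backdoor path.
No other singleton works — e.g. {TestScore} leaves P1 open — so {Attendance} is the unique smallest valid adjustment set.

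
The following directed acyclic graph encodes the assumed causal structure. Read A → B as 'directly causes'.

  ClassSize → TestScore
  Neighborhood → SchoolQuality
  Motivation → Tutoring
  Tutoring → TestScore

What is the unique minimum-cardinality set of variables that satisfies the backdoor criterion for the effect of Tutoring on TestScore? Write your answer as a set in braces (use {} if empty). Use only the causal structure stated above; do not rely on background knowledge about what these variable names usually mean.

{}

Variables eligible for adjustment (non-descendants of Tutoring, excluding Tutoring and TestScore): {ClassSize, Motivation, Neighborhood, SchoolQuality}.
Backdoor paths from Tutoring to TestScore:
  (none)
With no backdoor paths the empty set already satisfies the criterion, and it is trivially minimal.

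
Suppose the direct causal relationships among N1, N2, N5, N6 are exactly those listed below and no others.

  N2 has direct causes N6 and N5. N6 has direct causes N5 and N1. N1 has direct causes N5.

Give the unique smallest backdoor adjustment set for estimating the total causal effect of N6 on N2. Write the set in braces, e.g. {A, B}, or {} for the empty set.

{N5}

Variables eligible for adjustment (non-descendants of N6, excluding N6 and N2): {N1, N5}.
Backdoor paths from N6 to N2:
  P1: N6 <- N5 -> N2
  P2: N6 <- N1 <- N5 -> N2
The empty set is not sufficient: P1 (N6 <- N5 -> N2) has no collider blocking it and no conditioned non-collider, so it is open.
Try {N5}:
  P1: blocked at fork node N5 ∈ conditioning set.
  P2: blocked at fork node N5 ∈ conditioning set.
{N5} contains no descendant of N6 and blocks every backdoor path.
No other singleton works — e.g. {N1} leaves P1 open — so {N5} is the unique smallest valid adjustment set.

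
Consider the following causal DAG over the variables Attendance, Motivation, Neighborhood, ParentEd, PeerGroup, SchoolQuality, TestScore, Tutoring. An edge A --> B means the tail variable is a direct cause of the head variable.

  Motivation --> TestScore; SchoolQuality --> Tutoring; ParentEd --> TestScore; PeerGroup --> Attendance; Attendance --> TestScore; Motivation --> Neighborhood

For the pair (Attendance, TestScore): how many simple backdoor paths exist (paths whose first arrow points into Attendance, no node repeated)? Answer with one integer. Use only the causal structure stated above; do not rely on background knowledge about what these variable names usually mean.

0

A backdoor path from Attendance to TestScore is any simple undirected path whose first edge points into Attendance (i.e. leaves Attendance via a parent).
Parents of Attendance: {PeerGroup}.
No simple path from any parent of Attendance reaches TestScore without revisiting Attendance, so there are no backdoor paths.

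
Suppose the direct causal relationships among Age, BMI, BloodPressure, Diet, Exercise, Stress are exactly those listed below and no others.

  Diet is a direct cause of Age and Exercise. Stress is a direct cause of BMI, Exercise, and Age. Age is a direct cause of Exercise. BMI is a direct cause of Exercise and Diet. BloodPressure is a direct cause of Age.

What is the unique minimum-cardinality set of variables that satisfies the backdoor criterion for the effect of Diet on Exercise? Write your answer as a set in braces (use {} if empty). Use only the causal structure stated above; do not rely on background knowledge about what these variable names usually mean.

Variables eligible for adjustment (non-descendants of Diet, excluding Diet and Exercise): {BMI, BloodPressure, Stress}.
Backdoor paths from Diet to Exercise:
  P1: Diet <- BMI <- Stress -> Age -> Exercise
  P2: Diet <- BMI <- Stress -> Exercise
  P3: Diet <- BMI -> Exercise
The empty set is not sufficient: P1 (Diet <- BMI <- Stress -> Age -> Exercise) has no collider blocking it and no conditioned non-collider, so it is open.
Try {BMI}:
  P1: blocked at chain node BMI ∈ conditioning set.
  P2: blocked at chain node BMI ∈ conditioning set.
  P3: blocked at fork node BMI ∈ conditioning set.
{BMI} contains no descendant of Diet and blocks every backdoor path.
No other singleton works — e.g. {Stress} leaves P3 open — so {BMI} is the unique smallest valid adjustment set.

{BMI}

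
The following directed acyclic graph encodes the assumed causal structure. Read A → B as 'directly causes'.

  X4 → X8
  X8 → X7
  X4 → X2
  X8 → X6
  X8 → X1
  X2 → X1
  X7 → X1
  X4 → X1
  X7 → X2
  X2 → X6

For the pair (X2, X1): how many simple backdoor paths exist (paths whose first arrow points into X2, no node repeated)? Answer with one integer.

A backdoor path from X2 to X1 is any simple undirected path whose first edge points into X2 (i.e. leaves X2 via a parent).
Parents of X2: {X4, X7}.
Enumerating:
  P1: X2 <- X4 -> X8 -> X7 -> X1
  P2: X2 <- X4 -> X8 -> X1
  P3: X2 <- X4 -> X1
  P4: X2 <- X7 <- X8 <- X4 -> X1
  P5: X2 <- X7 <- X8 -> X1
  P6: X2 <- X7 -> X1
That exhausts the simple backdoor paths. Count: 6.

6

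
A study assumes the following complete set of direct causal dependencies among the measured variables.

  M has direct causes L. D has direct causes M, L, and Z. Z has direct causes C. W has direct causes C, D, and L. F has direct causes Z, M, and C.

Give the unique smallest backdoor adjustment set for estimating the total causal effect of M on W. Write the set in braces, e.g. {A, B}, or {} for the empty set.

{L}

Variables eligible for adjustment (non-descendants of M, excluding M and W): {C, L, Z}.
Backdoor paths from M to W:
  P1: M <- L -> D <- Z <- C -> W
  P2: M <- L -> D <- Z -> F <- C -> W
  P3: M <- L -> D -> W
  P4: M <- L -> W
The empty set is not sufficient: P3 (M <- L -> D -> W) has no collider blocking it and no conditioned non-collider, so it is open.
Try {L}:
  P1: blocked at fork node L ∈ conditioning set.
  P2: blocked at fork node L ∈ conditioning set.
  P3: blocked at fork node L ∈ conditioning set.
  P4: blocked at fork node L ∈ conditioning set.
{L} contains no descendant of M and blocks every backdoor path.
No other singleton works — e.g. {C} leaves P3 open — so {L} is the unique smallest valid adjustment set.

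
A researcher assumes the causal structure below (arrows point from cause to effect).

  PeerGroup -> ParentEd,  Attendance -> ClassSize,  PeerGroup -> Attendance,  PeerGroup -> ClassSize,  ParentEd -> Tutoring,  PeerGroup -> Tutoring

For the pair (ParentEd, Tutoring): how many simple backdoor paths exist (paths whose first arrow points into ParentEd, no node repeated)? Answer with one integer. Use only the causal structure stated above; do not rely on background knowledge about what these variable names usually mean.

1

A backdoor path from ParentEd to Tutoring is any simple undirected path whose first edge points into ParentEd (i.e. leaves ParentEd via a parent).
Parents of ParentEd: {PeerGroup}.
Enumerating:
  P1: ParentEd <- PeerGroup -> Tutoring
That exhausts the simple backdoor paths. Count: 1.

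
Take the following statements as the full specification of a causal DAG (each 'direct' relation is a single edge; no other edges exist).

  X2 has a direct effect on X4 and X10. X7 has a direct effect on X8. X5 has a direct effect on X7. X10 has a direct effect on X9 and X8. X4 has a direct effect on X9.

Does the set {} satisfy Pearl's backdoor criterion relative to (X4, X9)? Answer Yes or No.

Backdoor paths from X4 to X9 (paths whose first edge points into X4):
  P1: X4 <- X2 -> X10 -> X9
Condition 1 (no descendant of X4 in the set): holds — descendants of X4 are {X9}; none are in {}.
Condition 2 (every backdoor path blocked by {}):
  P1: open — no interior node is in the conditioning set.
{} does not satisfy the backdoor criterion.

No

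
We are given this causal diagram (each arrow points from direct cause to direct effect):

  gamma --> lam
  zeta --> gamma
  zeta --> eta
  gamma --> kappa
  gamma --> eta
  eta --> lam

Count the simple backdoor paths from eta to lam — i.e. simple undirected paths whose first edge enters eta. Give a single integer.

2

A backdoor path from eta to lam is any simple undirected path whose first edge points into eta (i.e. leaves eta via a parent).
Parents of eta: {gamma, zeta}.
Enumerating:
  P1: eta <- zeta -> gamma -> lam
  P2: eta <- gamma -> lam
That exhausts the simple backdoor paths. Count: 2.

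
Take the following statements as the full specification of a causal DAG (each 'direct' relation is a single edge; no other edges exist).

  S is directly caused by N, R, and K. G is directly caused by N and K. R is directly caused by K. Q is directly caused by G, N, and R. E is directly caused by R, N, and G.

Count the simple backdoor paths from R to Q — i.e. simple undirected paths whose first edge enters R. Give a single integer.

A backdoor path from R to Q is any simple undirected path whose first edge points into R (i.e. leaves R via a parent).
Parents of R: {K}.
Enumerating:
  P1: R <- K -> G <- N -> Q
  P2: R <- K -> G -> E <- N -> Q
  P3: R <- K -> G -> Q
  P4: R <- K -> S <- N -> G -> Q
  P5: R <- K -> S <- N -> E <- G -> Q
  P6: R <- K -> S <- N -> Q
That exhausts the simple backdoor paths. Count: 6.

6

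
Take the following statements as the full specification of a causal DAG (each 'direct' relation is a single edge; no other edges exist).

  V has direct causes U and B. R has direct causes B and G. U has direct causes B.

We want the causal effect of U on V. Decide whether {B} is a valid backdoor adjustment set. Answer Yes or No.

Backdoor paths from U to V (paths whose first edge points into U):
  P1: U <- B -> V
Condition 1 (no descendant of U in the set): holds — descendants of U are {V}; none are in {B}.
Condition 2 (every backdoor path blocked by {B}):
  P1: blocked at fork node B ∈ conditioning set.
{B} satisfies the backdoor criterion.

Yes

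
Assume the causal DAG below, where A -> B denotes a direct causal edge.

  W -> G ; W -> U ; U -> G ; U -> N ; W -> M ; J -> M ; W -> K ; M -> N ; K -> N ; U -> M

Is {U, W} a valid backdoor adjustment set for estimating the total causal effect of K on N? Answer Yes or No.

Yes

Backdoor paths from K to N (paths whose first edge points into K):
  P1: K <- W -> U -> M -> N
  P2: K <- W -> U -> N
  P3: K <- W -> M <- U -> N
  P4: K <- W -> M -> N
  P5: K <- W -> G <- U -> M -> N
  P6: K <- W -> G <- U -> N
Condition 1 (no descendant of K in the set): holds — descendants of K are {N}; none are in {U, W}.
Condition 2 (every backdoor path blocked by {U, W}):
  P1: blocked at fork node W ∈ conditioning set.
  P2: blocked at fork node W ∈ conditioning set.
  P3: blocked at fork node W ∈ conditioning set.
  P4: blocked at fork node W ∈ conditioning set.
  P5: blocked at fork node W ∈ conditioning set.
  P6: blocked at fork node W ∈ conditioning set.
{U, W} satisfies the backdoor criterion.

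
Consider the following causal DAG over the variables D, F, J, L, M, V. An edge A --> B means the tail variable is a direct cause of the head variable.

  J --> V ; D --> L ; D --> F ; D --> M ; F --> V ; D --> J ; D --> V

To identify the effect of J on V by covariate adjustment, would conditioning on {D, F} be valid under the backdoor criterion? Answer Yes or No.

Backdoor paths from J to V (paths whose first edge points into J):
  P1: J <- D -> F -> V
  P2: J <- D -> V
Condition 1 (no descendant of J in the set): holds — descendants of J are {V}; none are in {D, F}.
Condition 2 (every backdoor path blocked by {D, F}):
  P1: blocked at fork node D ∈ conditioning set.
  P2: blocked at fork node D ∈ conditioning set.
{D, F} satisfies the backdoor criterion.

Yes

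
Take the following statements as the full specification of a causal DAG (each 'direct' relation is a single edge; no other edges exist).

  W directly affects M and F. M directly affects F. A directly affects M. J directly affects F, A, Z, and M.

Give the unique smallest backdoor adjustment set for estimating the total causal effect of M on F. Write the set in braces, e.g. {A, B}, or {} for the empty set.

{J, W}

Variables eligible for adjustment (non-descendants of M, excluding M and F): {A, J, W, Z}.
Backdoor paths from M to F:
  P1: M <- J -> F
  P2: M <- A <- J -> F
  P3: M <- W -> F
The empty set is not sufficient: P1 (M <- J -> F) has no collider blocking it and no conditioned non-collider, so it is open.
Try {J, W}:
  P1: blocked at fork node J ∈ conditioning set.
  P2: blocked at fork node J ∈ conditioning set.
  P3: blocked at fork node W ∈ conditioning set.
{J, W} contains no descendant of M and blocks every backdoor path.
Every element of {J, W} is needed (dropping J leaves P1 open; dropping W leaves P3 open), so no proper subset is valid.
Among all size-2 subsets of the eligible variables, only {J, W} blocks every backdoor path, so it is the unique smallest valid adjustment set.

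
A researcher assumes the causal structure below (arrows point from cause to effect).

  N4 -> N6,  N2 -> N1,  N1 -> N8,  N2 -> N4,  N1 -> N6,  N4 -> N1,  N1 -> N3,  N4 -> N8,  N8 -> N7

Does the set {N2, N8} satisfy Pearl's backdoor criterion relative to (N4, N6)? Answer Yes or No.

No

Backdoor paths from N4 to N6 (paths whose first edge points into N4):
  P1: N4 <- N2 -> N1 -> N6
Condition 1 (no descendant of N4 in the set): FAILS — N8 is a descendant of N4.
Condition 2 (every backdoor path blocked by {N2, N8}):
  P1: blocked at fork node N2 ∈ conditioning set.
{N2, N8} does not satisfy the backdoor criterion.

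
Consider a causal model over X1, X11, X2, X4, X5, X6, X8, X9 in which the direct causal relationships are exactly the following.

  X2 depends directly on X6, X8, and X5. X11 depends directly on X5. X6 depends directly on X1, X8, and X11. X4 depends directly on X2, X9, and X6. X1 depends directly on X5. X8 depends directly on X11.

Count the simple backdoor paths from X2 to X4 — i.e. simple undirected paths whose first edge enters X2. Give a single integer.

7

A backdoor path from X2 to X4 is any simple undirected path whose first edge points into X2 (i.e. leaves X2 via a parent).
Parents of X2: {X5, X6, X8}.
Enumerating:
  P1: X2 <- X5 -> X1 -> X6 -> X4
  P2: X2 <- X5 -> X11 -> X8 -> X6 -> X4
  P3: X2 <- X5 -> X11 -> X6 -> X4
  P4: X2 <- X8 <- X11 <- X5 -> X1 -> X6 -> X4
  P5: X2 <- X8 <- X11 -> X6 -> X4
  P6: X2 <- X8 -> X6 -> X4
  P7: X2 <- X6 -> X4
That exhausts the simple backdoor paths. Count: 7.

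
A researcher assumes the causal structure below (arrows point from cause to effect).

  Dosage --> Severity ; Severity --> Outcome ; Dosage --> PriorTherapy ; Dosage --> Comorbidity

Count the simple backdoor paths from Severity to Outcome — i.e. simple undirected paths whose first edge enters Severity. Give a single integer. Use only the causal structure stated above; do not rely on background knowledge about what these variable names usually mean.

A backdoor path from Severity to Outcome is any simple undirected path whose first edge points into Severity (i.e. leaves Severity via a parent).
Parents of Severity: {Dosage}.
No simple path from any parent of Severity reaches Outcome without revisiting Severity, so there are no backdoor paths.

0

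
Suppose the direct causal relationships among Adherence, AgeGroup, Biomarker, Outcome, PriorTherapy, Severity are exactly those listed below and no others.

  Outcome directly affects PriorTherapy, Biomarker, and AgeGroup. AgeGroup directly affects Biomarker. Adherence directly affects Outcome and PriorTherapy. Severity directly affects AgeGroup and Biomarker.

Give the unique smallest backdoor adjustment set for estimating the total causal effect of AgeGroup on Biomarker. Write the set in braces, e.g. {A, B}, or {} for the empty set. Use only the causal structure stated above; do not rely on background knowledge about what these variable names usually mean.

{Outcome, Severity}

Variables eligible for adjustment (non-descendants of AgeGroup, excluding AgeGroup and Biomarker): {Adherence, Outcome, PriorTherapy, Severity}.
Backdoor paths from AgeGroup to Biomarker:
  P1: AgeGroup <- Outcome -> Biomarker
  P2: AgeGroup <- Severity -> Biomarker
The empty set is not sufficient: P1 (AgeGroup <- Outcome -> Biomarker) has no collider blocking it and no conditioned non-collider, so it is open.
Try {Outcome, Severity}:
  P1: blocked at fork node Outcome ∈ conditioning set.
  P2: blocked at fork node Severity ∈ conditioning set.
{Outcome, Severity} contains no descendant of AgeGroup and blocks every backdoor path.
Every element of {Outcome, Severity} is needed (dropping Outcome leaves P1 open; dropping Severity leaves P2 open), so no proper subset is valid.
Among all size-2 subsets of the eligible variables, only {Outcome, Severity} blocks every backdoor path, so it is the unique smallest valid adjustment set.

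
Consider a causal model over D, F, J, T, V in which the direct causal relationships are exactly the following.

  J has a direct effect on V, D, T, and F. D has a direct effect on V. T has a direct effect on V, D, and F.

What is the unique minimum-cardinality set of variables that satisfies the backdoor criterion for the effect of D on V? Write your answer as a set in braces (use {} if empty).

{J, T}

Variables eligible for adjustment (non-descendants of D, excluding D and V): {F, J, T}.
Backdoor paths from D to V:
  P1: D <- J -> T -> V
  P2: D <- J -> F <- T -> V
  P3: D <- J -> V
  P4: D <- T <- J -> V
  P5: D <- T -> F <- J -> V
  P6: D <- T -> V
The empty set is not sufficient: P1 (D <- J -> T -> V) has no collider blocking it and no conditioned non-collider, so it is open.
Try {J, T}:
  P1: blocked at fork node J ∈ conditioning set.
  P2: blocked at fork node J ∈ conditioning set.
  P3: blocked at fork node J ∈ conditioning set.
  P4: blocked at chain node T ∈ conditioning set.
  P5: blocked at fork node T ∈ conditioning set.
  P6: blocked at fork node T ∈ conditioning set.
{J, T} contains no descendant of D and blocks every backdoor path.
Every element of {J, T} is needed (dropping J leaves P3 open; dropping T leaves P6 open), so no proper subset is valid.
Among all size-2 subsets of the eligible variables, only {J, T} blocks every backdoor path, so it is the unique smallest valid adjustment set.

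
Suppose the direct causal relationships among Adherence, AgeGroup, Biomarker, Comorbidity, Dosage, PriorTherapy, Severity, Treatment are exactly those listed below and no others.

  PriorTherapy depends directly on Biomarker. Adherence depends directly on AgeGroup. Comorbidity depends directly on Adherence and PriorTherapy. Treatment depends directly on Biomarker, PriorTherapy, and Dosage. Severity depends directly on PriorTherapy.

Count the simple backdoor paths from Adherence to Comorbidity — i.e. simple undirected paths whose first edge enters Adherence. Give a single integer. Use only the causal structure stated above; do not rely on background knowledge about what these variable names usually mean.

A backdoor path from Adherence to Comorbidity is any simple undirected path whose first edge points into Adherence (i.e. leaves Adherence via a parent).
Parents of Adherence: {AgeGroup}.
No simple path from any parent of Adherence reaches Comorbidity without revisiting Adherence, so there are no backdoor paths.

0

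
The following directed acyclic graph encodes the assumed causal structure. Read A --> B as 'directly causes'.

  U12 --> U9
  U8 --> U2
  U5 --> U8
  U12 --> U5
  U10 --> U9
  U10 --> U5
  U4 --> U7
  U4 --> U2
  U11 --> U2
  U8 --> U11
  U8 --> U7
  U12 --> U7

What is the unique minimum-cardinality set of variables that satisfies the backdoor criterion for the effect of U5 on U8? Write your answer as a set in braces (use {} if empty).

Variables eligible for adjustment (non-descendants of U5, excluding U5 and U8): {U10, U12, U4, U9}.
Backdoor paths from U5 to U8:
  P1: U5 <- U10 -> U9 <- U12 -> U7 <- U4 -> U2 <- U8
  P2: U5 <- U10 -> U9 <- U12 -> U7 <- U4 -> U2 <- U11 <- U8
  P3: U5 <- U10 -> U9 <- U12 -> U7 <- U8
  P4: U5 <- U12 -> U7 <- U4 -> U2 <- U8
  P5: U5 <- U12 -> U7 <- U4 -> U2 <- U11 <- U8
  P6: U5 <- U12 -> U7 <- U8
Each backdoor path contains an unconditioned collider, so every path is already blocked with the empty conditioning set:
  P1: blocked at collider U9 (neither it nor any descendant is in the conditioning set).
  P2: blocked at collider U9 (neither it nor any descendant is in the conditioning set).
  P3: blocked at collider U9 (neither it nor any descendant is in the conditioning set).
  P4: blocked at collider U7 (neither it nor any descendant is in the conditioning set).
  P5: blocked at collider U7 (neither it nor any descendant is in the conditioning set).
  P6: blocked at collider U7 (neither it nor any descendant is in the conditioning set).
The empty set is therefore the unique smallest valid set.

{}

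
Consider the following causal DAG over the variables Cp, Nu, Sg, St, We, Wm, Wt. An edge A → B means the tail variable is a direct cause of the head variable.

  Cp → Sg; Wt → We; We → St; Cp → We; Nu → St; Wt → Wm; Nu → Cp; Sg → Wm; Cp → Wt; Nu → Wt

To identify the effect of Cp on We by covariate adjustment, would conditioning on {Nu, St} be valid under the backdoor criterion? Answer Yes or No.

No

Backdoor paths from Cp to We (paths whose first edge points into Cp):
  P1: Cp <- Nu -> Wt -> We
  P2: Cp <- Nu -> St <- We
Condition 1 (no descendant of Cp in the set): FAILS — St is a descendant of Cp.
Condition 2 (every backdoor path blocked by {Nu, St}):
  P1: blocked at fork node Nu ∈ conditioning set.
  P2: blocked at fork node Nu ∈ conditioning set.
{Nu, St} does not satisfy the backdoor criterion.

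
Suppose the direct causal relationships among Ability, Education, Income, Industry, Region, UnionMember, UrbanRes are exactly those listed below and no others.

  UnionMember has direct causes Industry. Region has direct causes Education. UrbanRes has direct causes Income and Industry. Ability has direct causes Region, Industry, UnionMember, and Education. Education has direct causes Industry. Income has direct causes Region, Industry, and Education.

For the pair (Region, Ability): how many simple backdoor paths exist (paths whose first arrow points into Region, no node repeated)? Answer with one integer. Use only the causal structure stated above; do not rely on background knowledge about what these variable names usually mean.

7

A backdoor path from Region to Ability is any simple undirected path whose first edge points into Region (i.e. leaves Region via a parent).
Parents of Region: {Education}.
Enumerating:
  P1: Region <- Education <- Industry -> UnionMember -> Ability
  P2: Region <- Education <- Industry -> Ability
  P3: Region <- Education -> Income <- Industry -> UnionMember -> Ability
  P4: Region <- Education -> Income <- Industry -> Ability
  P5: Region <- Education -> Income -> UrbanRes <- Industry -> UnionMember -> Ability
  P6: Region <- Education -> Income -> UrbanRes <- Industry -> Ability
  P7: Region <- Education -> Ability
That exhausts the simple backdoor paths. Count: 7.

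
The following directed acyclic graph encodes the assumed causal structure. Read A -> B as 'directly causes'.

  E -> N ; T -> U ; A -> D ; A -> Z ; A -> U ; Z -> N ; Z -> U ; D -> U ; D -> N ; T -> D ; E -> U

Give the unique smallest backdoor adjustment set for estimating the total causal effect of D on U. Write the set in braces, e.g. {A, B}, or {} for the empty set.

Variables eligible for adjustment (non-descendants of D, excluding D and U): {A, E, T, Z}.
Backdoor paths from D to U:
  P1: D <- T -> U
  P2: D <- A -> Z -> N <- E -> U
  P3: D <- A -> Z -> U
  P4: D <- A -> U
The empty set is not sufficient: P1 (D <- T -> U) has no collider blocking it and no conditioned non-collider, so it is open.
Try {A, T}:
  P1: blocked at fork node T ∈ conditioning set.
  P2: blocked at fork node A ∈ conditioning set.
  P3: blocked at fork node A ∈ conditioning set.
  P4: blocked at fork node A ∈ conditioning set.
{A, T} contains no descendant of D and blocks every backdoor path.
Every element of {A, T} is needed (dropping A leaves P3 open; dropping T leaves P1 open), so no proper subset is valid.
Among all size-2 subsets of the eligible variables, only {A, T} blocks every backdoor path, so it is the unique smallest valid adjustment set.

{A, T}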